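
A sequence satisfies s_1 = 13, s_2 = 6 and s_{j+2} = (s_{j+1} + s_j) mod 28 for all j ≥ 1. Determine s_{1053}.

19

Computing terms: s_1 = 13, s_2 = 6, s_3 = 19, s_4 = 25, s_5 = 16, s_6 = 13, s_7 = 1, s_8 = 14, s_9 = 15, s_{10} = 1, s_{11} = 16, s_{12} = 17, s_{13} = 5, s_{14} = 22, s_{15} = 27, s_{16} = 21, s_{17} = 20, s_{18} = 13, s_{19} = 5, s_{20} = 18, s_{21} = 23, s_{22} = 13, s_{23} = 8, s_{24} = 21, s_{25} = 1, s_{26} = 22, s_{27} = 23, s_{28} = 17, s_{29} = 12, s_{30} = 1, s_{31} = 13, s_{32} = 14, s_{33} = 27, s_{34} = 13, s_{35} = 12, s_{36} = 25, s_{37} = 9, s_{38} = 6, s_{39} = 15, s_{40} = 21, s_{41} = 8, s_{42} = 1, s_{43} = 9, s_{44} = 10, s_{45} = 19, s_{46} = 1, s_{47} = 20, s_{48} = 21, s_{49} = 13, s_{50} = 6.
Since (s_{49}, s_{50}) = (s_1, s_2) = (13, 6) (two consecutive terms determine the rest), the sequence is periodic with period 48.
(1053 - 1) mod 48 = 44, so s_{1053} = s_{45} = 19.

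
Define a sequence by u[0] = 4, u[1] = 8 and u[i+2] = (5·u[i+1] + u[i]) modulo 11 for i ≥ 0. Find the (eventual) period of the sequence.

24

Computing terms: u[0] = 4,  u[1] = 8,  u[2] = 0,  u[3] = 8,  u[4] = 7,  u[5] = 10,  u[6] = 2,  u[7] = 9,  u[8] = 3,  u[9] = 2,  u[10] = 2,  u[11] = 1,  u[12] = 7,  u[13] = 3,  u[14] = 0,  u[15] = 3,  u[16] = 4,  u[17] = 1,  u[18] = 9,  u[19] = 2,  u[20] = 8,  u[21] = 9,  u[22] = 9,  u[23] = 10,  u[24] = 4,  u[25] = 8.
Since (u[24], u[25]) = (u[0], u[1]) = (4, 8) (two consecutive terms determine the rest), the sequence is periodic with period 24.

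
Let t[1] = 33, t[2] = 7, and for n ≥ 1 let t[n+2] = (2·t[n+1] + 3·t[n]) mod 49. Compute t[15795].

Listing terms: t[1] = 33, t[2] = 7, t[3] = 15, t[4] = 2, t[5] = 0, t[6] = 6, t[7] = 12, t[8] = 42, t[9] = 22, t[10] = 23, t[11] = 14, t[12] = 48, t[13] = 40, t[14] = 28, t[15] = 29, t[16] = 44, t[17] = 28, t[18] = 41, t[19] = 19, t[20] = 14, t[21] = 36, t[22] = 16, t[23] = 42, t[24] = 34, t[25] = 47, t[26] = 0, t[27] = 43, t[28] = 37, t[29] = 7, t[30] = 27, t[31] = 26, t[32] = 35, t[33] = 1, t[34] = 9, t[35] = 21, t[36] = 20, t[37] = 5, t[38] = 21, t[39] = 8, t[40] = 30, t[41] = 35, t[42] = 13, t[43] = 33, t[44] = 7.
The sequence repeats with period 42.
(15795 - 1) mod 42 = 2, so t[15795] = t[3] = 15.

15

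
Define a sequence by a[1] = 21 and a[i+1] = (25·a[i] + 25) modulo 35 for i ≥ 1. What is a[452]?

25

Computing terms: a[1] = 21; a[2] = 25; a[3] = 20; a[4] = 0; a[5] = 25.
Since a[5] = a[2] = 25, the sequence is eventually periodic: after a pre-period of length 1 it cycles with period 3.
For i ≥ 2, a[i] depends only on (i - 2) mod 3. (452 - 2) mod 3 = 0, so a[452] = a[2] = 25.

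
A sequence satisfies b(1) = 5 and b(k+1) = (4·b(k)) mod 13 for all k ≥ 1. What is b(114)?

Listing terms: b(1) = 5; b(2) = 7; b(3) = 2; b(4) = 8; b(5) = 6; b(6) = 11; b(7) = 5.
Since b(7) = b(1) = 5, the sequence is periodic with period 6.
So b(114) = b(1 + ((114-1) mod 6)) = b(6) = 11.

11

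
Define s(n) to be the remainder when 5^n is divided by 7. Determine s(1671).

Listing terms: s(1) = 5; s(2) = 4; s(3) = 6; s(4) = 2; s(5) = 3; s(6) = 1; s(7) = 5.
Since s(7) = s(1) = 5, the sequence is periodic with period 6.
(1671 - 1) mod 6 = 2, so s(1671) = s(3) = 6.

6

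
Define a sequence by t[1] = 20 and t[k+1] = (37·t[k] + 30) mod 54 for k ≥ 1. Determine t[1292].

50

Listing terms: t[1] = 20,  t[2] = 14,  t[3] = 8,  t[4] = 2,  t[5] = 50,  t[6] = 44,  t[7] = 38,  t[8] = 32,  t[9] = 26,  t[10] = 20.
Since t[10] = t[1] = 20, the sequence is periodic with period 9.
So t[1292] = t[1 + ((1292-1) mod 9)] = t[5] = 50.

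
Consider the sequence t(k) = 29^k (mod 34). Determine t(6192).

Listing terms: t(0) = 1; t(1) = 29; t(2) = 25; t(3) = 11; t(4) = 13; t(5) = 3; t(6) = 19; t(7) = 7; t(8) = 33; t(9) = 5; t(10) = 9; t(11) = 23; t(12) = 21; t(13) = 31; t(14) = 15; t(15) = 27; t(16) = 1.
The sequence repeats with period 16.
(6192 - 0) mod 16 = 0, so t(6192) = t(0) = 1.

1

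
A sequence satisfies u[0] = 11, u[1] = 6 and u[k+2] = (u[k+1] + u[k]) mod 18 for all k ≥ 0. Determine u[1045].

12

Computing terms: u[0] = 11,  u[1] = 6,  u[2] = 17,  u[3] = 5,  u[4] = 4,  u[5] = 9,  u[6] = 13,  u[7] = 4,  u[8] = 17,  u[9] = 3,  u[10] = 2,  u[11] = 5,  u[12] = 7,  u[13] = 12,  u[14] = 1,  u[15] = 13,  u[16] = 14,  u[17] = 9,  u[18] = 5,  u[19] = 14,  u[20] = 1,  u[21] = 15,  u[22] = 16,  u[23] = 13,  u[24] = 11,  u[25] = 6.
Since (u[24], u[25]) = (u[0], u[1]) = (11, 6) (two consecutive terms determine the rest), the sequence is periodic with period 24.
So u[1045] = u[0 + ((1045-0) mod 24)] = u[13] = 12.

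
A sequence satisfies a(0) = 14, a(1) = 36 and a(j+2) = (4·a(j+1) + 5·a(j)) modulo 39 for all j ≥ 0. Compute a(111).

22

We have a(0) = 14, a(1) = 36, a(2) = 19, a(3) = 22, a(4) = 27, a(5) = 23, a(6) = 32, a(7) = 9, a(8) = 1, a(9) = 10, a(10) = 6, a(11) = 35, a(12) = 14, a(13) = 36.
Since (a(12), a(13)) = (a(0), a(1)) = (14, 36) (two consecutive terms determine the rest), the sequence is periodic with period 12.
(111 - 0) mod 12 = 3, so a(111) = a(3) = 22.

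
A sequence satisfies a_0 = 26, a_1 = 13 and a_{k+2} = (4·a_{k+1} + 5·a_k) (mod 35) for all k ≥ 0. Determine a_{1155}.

23

We have a_0 = 26,  a_1 = 13,  a_2 = 7,  a_3 = 23,  a_4 = 22,  a_5 = 28,  a_6 = 12,  a_7 = 13,  a_8 = 7.
Since (a_7, a_8) = (a_1, a_2) = (13, 7) (two consecutive terms determine the rest), the sequence is eventually periodic: after a pre-period of length 1 it cycles with period 6.
For k ≥ 1, a_k depends only on (k - 1) mod 6. (1155 - 1) mod 6 = 2, so a_{1155} = a_3 = 23.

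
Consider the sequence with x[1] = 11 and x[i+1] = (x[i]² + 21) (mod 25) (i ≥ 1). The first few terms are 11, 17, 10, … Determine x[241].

21

Computing terms: x[1] = 11,  x[2] = 17,  x[3] = 10,  x[4] = 21,  x[5] = 12,  x[6] = 15,  x[7] = 21.
Since x[7] = x[4] = 21, the sequence is eventually periodic: after a pre-period of length 3 it cycles with period 3.
For i ≥ 4, x[i] depends only on (i - 4) mod 3. (241 - 4) mod 3 = 0, so x[241] = x[4] = 21.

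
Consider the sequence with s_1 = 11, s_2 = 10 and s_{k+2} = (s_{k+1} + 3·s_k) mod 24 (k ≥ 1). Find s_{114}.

13

We have s_1 = 11,  s_2 = 10,  s_3 = 19,  s_4 = 1,  s_5 = 10,  s_6 = 13,  s_7 = 19,  s_8 = 10,  s_9 = 19.
Since (s_8, s_9) = (s_2, s_3) = (10, 19) (two consecutive terms determine the rest), the sequence is eventually periodic: after a pre-period of length 1 it cycles with period 6.
For k ≥ 2, s_k depends only on (k - 2) mod 6. (114 - 2) mod 6 = 4, so s_{114} = s_6 = 13.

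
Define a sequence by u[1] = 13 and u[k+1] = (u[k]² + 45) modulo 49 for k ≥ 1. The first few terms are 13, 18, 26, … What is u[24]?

12

u[1] = 13,  u[2] = 18,  u[3] = 26,  u[4] = 35,  u[5] = 45,  u[6] = 12,  u[7] = 42,  u[8] = 45.
Since u[8] = u[5] = 45, the sequence is eventually periodic: after a pre-period of length 4 it cycles with period 3.
For k ≥ 5, u[k] depends only on (k - 5) mod 3. (24 - 5) mod 3 = 1, so u[24] = u[6] = 12.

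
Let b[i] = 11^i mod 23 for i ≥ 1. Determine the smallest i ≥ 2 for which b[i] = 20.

We have b[1] = 11; b[2] = 6; b[3] = 20; b[4] = 13; b[5] = 5; b[6] = 9; b[7] = 7; b[8] = 8; b[9] = 19; b[10] = 2; b[11] = 22; b[12] = 12; b[13] = 17; b[14] = 3; b[15] = 10; b[16] = 18; b[17] = 14; b[18] = 16; b[19] = 15; b[20] = 4; b[21] = 21; b[22] = 1; b[23] = 11.
The sequence repeats with period 22.
The value 20 first appears (with i ≥ 2) at b[3].

3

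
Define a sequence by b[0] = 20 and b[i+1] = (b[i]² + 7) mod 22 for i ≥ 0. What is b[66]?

10

Computing terms: b[0] = 20,  b[1] = 11,  b[2] = 18,  b[3] = 1,  b[4] = 8,  b[5] = 5,  b[6] = 10,  b[7] = 19,  b[8] = 16,  b[9] = 21,  b[10] = 8.
Since b[10] = b[4] = 8, the sequence is eventually periodic: after a pre-period of length 4 it cycles with period 6.
For i ≥ 4, b[i] depends only on (i - 4) mod 6. (66 - 4) mod 6 = 2, so b[66] = b[6] = 10.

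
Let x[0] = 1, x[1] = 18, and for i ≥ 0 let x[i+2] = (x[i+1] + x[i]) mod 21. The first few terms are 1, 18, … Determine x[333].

12

We have x[0] = 1, x[1] = 18, x[2] = 19, x[3] = 16, x[4] = 14, x[5] = 9, x[6] = 2, x[7] = 11, x[8] = 13, x[9] = 3, x[10] = 16, x[11] = 19, x[12] = 14, x[13] = 12, x[14] = 5, x[15] = 17, x[16] = 1, x[17] = 18.
The sequence repeats with period 16.
So x[333] = x[0 + ((333-0) mod 16)] = x[13] = 12.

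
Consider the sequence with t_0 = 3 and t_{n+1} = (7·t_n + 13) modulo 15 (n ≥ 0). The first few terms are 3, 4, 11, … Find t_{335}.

5

t_0 = 3; t_1 = 4; t_2 = 11; t_3 = 0; t_4 = 13; t_5 = 14; t_6 = 6; t_7 = 10; t_8 = 8; t_9 = 9; t_{10} = 1; t_{11} = 5; t_{12} = 3.
The sequence repeats with period 12.
So t_{335} = t_{0 + ((335-0) mod 12)} = t_{11} = 5.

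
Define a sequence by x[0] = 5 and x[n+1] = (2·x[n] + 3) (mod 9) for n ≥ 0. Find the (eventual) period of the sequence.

6

Listing terms: x[0] = 5; x[1] = 4; x[2] = 2; x[3] = 7; x[4] = 8; x[5] = 1; x[6] = 5.
Since x[6] = x[0] = 5, the sequence is periodic with period 6.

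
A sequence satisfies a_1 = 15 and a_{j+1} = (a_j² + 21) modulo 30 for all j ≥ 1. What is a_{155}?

Computing terms: a_1 = 15,  a_2 = 6,  a_3 = 27,  a_4 = 0,  a_5 = 21,  a_6 = 12,  a_7 = 15.
Since a_7 = a_1 = 15, the sequence is periodic with period 6.
(155 - 1) mod 6 = 4, so a_{155} = a_5 = 21.

21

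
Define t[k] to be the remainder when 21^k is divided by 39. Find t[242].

12

t[1] = 21,  t[2] = 12,  t[3] = 18,  t[4] = 27,  t[5] = 21.
Since t[5] = t[1] = 21, the sequence is periodic with period 4.
So t[242] = t[1 + ((242-1) mod 4)] = t[2] = 12.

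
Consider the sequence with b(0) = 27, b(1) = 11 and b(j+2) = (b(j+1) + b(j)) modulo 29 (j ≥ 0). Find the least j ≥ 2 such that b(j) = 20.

b(0) = 27; b(1) = 11; b(2) = 9; b(3) = 20; b(4) = 0; b(5) = 20; b(6) = 20; b(7) = 11; b(8) = 2; b(9) = 13; b(10) = 15; b(11) = 28; b(12) = 14; b(13) = 13; b(14) = 27; b(15) = 11.
The sequence repeats with period 14.
The value 20 first appears (with j ≥ 2) at b(3).

3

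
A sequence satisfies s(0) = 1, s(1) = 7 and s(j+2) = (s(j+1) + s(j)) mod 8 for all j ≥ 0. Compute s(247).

Computing terms: s(0) = 1; s(1) = 7; s(2) = 0; s(3) = 7; s(4) = 7; s(5) = 6; s(6) = 5; s(7) = 3; s(8) = 0; s(9) = 3; s(10) = 3; s(11) = 6; s(12) = 1; s(13) = 7.
Since (s(12), s(13)) = (s(0), s(1)) = (1, 7) (two consecutive terms determine the rest), the sequence is periodic with period 12.
So s(247) = s(0 + ((247-0) mod 12)) = s(7) = 3.

3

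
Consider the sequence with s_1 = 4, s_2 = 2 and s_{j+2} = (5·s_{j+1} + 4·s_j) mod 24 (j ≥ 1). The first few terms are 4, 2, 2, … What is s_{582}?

10

Listing terms: s_1 = 4; s_2 = 2; s_3 = 2; s_4 = 18; s_5 = 2; s_6 = 10; s_7 = 10; s_8 = 18; s_9 = 10; s_{10} = 2; s_{11} = 2.
Since (s_{10}, s_{11}) = (s_2, s_3) = (2, 2) (two consecutive terms determine the rest), the sequence is eventually periodic: after a pre-period of length 1 it cycles with period 8.
For j ≥ 2, s_j depends only on (j - 2) mod 8. (582 - 2) mod 8 = 4, so s_{582} = s_6 = 10.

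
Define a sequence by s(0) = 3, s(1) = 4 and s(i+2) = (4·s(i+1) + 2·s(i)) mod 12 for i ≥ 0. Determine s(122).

Listing terms: s(0) = 3; s(1) = 4; s(2) = 10; s(3) = 0; s(4) = 8; s(5) = 8; s(6) = 0; s(7) = 4; s(8) = 4; s(9) = 0; s(10) = 8.
Since (s(9), s(10)) = (s(3), s(4)) = (0, 8) (two consecutive terms determine the rest), the sequence is eventually periodic: after a pre-period of length 3 it cycles with period 6.
For i ≥ 3, s(i) depends only on (i - 3) mod 6. (122 - 3) mod 6 = 5, so s(122) = s(8) = 4.

4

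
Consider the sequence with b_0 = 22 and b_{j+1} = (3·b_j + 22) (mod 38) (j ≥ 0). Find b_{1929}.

6

b_0 = 22, b_1 = 12, b_2 = 20, b_3 = 6, b_4 = 2, b_5 = 28, b_6 = 30, b_7 = 36, b_8 = 16, b_9 = 32, b_{10} = 4, b_{11} = 34, b_{12} = 10, b_{13} = 14, b_{14} = 26, b_{15} = 24, b_{16} = 18, b_{17} = 0, b_{18} = 22.
Since b_{18} = b_0 = 22, the sequence is periodic with period 18.
So b_{1929} = b_{0 + ((1929-0) mod 18)} = b_3 = 6.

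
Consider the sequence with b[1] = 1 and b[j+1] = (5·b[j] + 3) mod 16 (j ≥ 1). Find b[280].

Computing terms: b[1] = 1; b[2] = 8; b[3] = 11; b[4] = 10; b[5] = 5; b[6] = 12; b[7] = 15; b[8] = 14; b[9] = 9; b[10] = 0; b[11] = 3; b[12] = 2; b[13] = 13; b[14] = 4; b[15] = 7; b[16] = 6; b[17] = 1.
The sequence repeats with period 16.
(280 - 1) mod 16 = 7, so b[280] = b[8] = 14.

14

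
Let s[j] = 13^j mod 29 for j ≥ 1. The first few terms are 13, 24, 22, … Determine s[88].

25

Listing terms: s[1] = 13; s[2] = 24; s[3] = 22; s[4] = 25; s[5] = 6; s[6] = 20; s[7] = 28; s[8] = 16; s[9] = 5; s[10] = 7; s[11] = 4; s[12] = 23; s[13] = 9; s[14] = 1; s[15] = 13.
The sequence repeats with period 14.
(88 - 1) mod 14 = 3, so s[88] = s[4] = 25.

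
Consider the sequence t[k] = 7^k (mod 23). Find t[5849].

Computing terms: t[1] = 7,  t[2] = 3,  t[3] = 21,  t[4] = 9,  t[5] = 17,  t[6] = 4,  t[7] = 5,  t[8] = 12,  t[9] = 15,  t[10] = 13,  t[11] = 22,  t[12] = 16,  t[13] = 20,  t[14] = 2,  t[15] = 14,  t[16] = 6,  t[17] = 19,  t[18] = 18,  t[19] = 11,  t[20] = 8,  t[21] = 10,  t[22] = 1,  t[23] = 7.
Since t[23] = t[1] = 7, the sequence is periodic with period 22.
(5849 - 1) mod 22 = 18, so t[5849] = t[19] = 11.

11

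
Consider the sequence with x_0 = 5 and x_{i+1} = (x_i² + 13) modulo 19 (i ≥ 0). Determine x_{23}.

11

We have x_0 = 5; x_1 = 0; x_2 = 13; x_3 = 11; x_4 = 1; x_5 = 14; x_6 = 0.
Since x_6 = x_1 = 0, the sequence is eventually periodic: after a pre-period of length 1 it cycles with period 5.
For i ≥ 1, x_i depends only on (i - 1) mod 5. (23 - 1) mod 5 = 2, so x_{23} = x_3 = 11.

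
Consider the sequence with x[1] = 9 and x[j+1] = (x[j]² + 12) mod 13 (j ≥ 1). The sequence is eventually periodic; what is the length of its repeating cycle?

3

We have x[1] = 9,  x[2] = 2,  x[3] = 3,  x[4] = 8,  x[5] = 11,  x[6] = 3.
Since x[6] = x[3] = 3, the sequence is eventually periodic: after a pre-period of length 2 it cycles with period 3.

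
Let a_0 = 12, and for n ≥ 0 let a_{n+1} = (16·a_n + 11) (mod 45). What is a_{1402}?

Computing terms: a_0 = 12,  a_1 = 23,  a_2 = 19,  a_3 = 0,  a_4 = 11,  a_5 = 7,  a_6 = 33,  a_7 = 44,  a_8 = 40,  a_9 = 21,  a_{10} = 32,  a_{11} = 28,  a_{12} = 9,  a_{13} = 20,  a_{14} = 16,  a_{15} = 42,  a_{16} = 8,  a_{17} = 4,  a_{18} = 30,  a_{19} = 41,  a_{20} = 37,  a_{21} = 18,  a_{22} = 29,  a_{23} = 25,  a_{24} = 6,  a_{25} = 17,  a_{26} = 13,  a_{27} = 39,  a_{28} = 5,  a_{29} = 1,  a_{30} = 27,  a_{31} = 38,  a_{32} = 34,  a_{33} = 15,  a_{34} = 26,  a_{35} = 22,  a_{36} = 3,  a_{37} = 14,  a_{38} = 10,  a_{39} = 36,  a_{40} = 2,  a_{41} = 43,  a_{42} = 24,  a_{43} = 35,  a_{44} = 31,  a_{45} = 12.
Since a_{45} = a_0 = 12, the sequence is periodic with period 45.
So a_{1402} = a_{0 + ((1402-0) mod 45)} = a_7 = 44.

44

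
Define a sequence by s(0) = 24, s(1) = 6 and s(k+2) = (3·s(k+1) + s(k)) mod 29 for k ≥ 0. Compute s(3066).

s(0) = 24; s(1) = 6; s(2) = 13; s(3) = 16; s(4) = 3; s(5) = 25; s(6) = 20; s(7) = 27; s(8) = 14; s(9) = 11; s(10) = 18; s(11) = 7; s(12) = 10; s(13) = 8; s(14) = 5; s(15) = 23; s(16) = 16; s(17) = 13; s(18) = 26; s(19) = 4; s(20) = 9; s(21) = 2; s(22) = 15; s(23) = 18; s(24) = 11; s(25) = 22; s(26) = 19; s(27) = 21; s(28) = 24; s(29) = 6.
The sequence repeats with period 28.
(3066 - 0) mod 28 = 14, so s(3066) = s(14) = 5.

5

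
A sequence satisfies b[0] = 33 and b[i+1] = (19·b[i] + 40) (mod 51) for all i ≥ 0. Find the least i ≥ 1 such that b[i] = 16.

16

Listing terms: b[0] = 33,  b[1] = 4,  b[2] = 14,  b[3] = 0,  b[4] = 40,  b[5] = 35,  b[6] = 42,  b[7] = 22,  b[8] = 50,  b[9] = 21,  b[10] = 31,  b[11] = 17,  b[12] = 6,  b[13] = 1,  b[14] = 8,  b[15] = 39,  b[16] = 16,  b[17] = 38,  b[18] = 48,  b[19] = 34,  b[20] = 23,  b[21] = 18,  b[22] = 25,  b[23] = 5,  b[24] = 33.
The sequence repeats with period 24.
The value 16 first appears (with i ≥ 1) at b[16].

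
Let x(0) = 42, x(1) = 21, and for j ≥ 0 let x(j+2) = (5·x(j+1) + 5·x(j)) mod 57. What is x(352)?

Computing terms: x(0) = 42,  x(1) = 21,  x(2) = 30,  x(3) = 27,  x(4) = 0,  x(5) = 21,  x(6) = 48,  x(7) = 3,  x(8) = 27,  x(9) = 36,  x(10) = 30,  x(11) = 45,  x(12) = 33,  x(13) = 48,  x(14) = 6,  x(15) = 42,  x(16) = 12,  x(17) = 42,  x(18) = 42,  x(19) = 21.
Since (x(18), x(19)) = (x(0), x(1)) = (42, 21) (two consecutive terms determine the rest), the sequence is periodic with period 18.
So x(352) = x(0 + ((352-0) mod 18)) = x(10) = 30.

30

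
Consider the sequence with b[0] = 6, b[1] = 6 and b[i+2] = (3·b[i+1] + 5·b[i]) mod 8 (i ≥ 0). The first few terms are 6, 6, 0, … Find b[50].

0

Computing terms: b[0] = 6,  b[1] = 6,  b[2] = 0,  b[3] = 6,  b[4] = 2,  b[5] = 4,  b[6] = 6,  b[7] = 6.
The sequence repeats with period 6.
(50 - 0) mod 6 = 2, so b[50] = b[2] = 0.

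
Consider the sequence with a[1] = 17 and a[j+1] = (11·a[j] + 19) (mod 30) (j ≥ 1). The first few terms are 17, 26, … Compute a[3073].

We have a[1] = 17,  a[2] = 26,  a[3] = 5,  a[4] = 14,  a[5] = 23,  a[6] = 2,  a[7] = 11,  a[8] = 20,  a[9] = 29,  a[10] = 8,  a[11] = 17.
Since a[11] = a[1] = 17, the sequence is periodic with period 10.
(3073 - 1) mod 10 = 2, so a[3073] = a[3] = 5.

5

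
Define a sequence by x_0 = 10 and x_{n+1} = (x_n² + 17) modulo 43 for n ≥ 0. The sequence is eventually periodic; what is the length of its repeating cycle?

3

Listing terms: x_0 = 10, x_1 = 31, x_2 = 32, x_3 = 9, x_4 = 12, x_5 = 32.
Since x_5 = x_2 = 32, the sequence is eventually periodic: after a pre-period of length 2 it cycles with period 3.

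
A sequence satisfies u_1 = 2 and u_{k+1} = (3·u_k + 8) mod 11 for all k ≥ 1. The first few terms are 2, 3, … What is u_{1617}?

u_1 = 2,  u_2 = 3,  u_3 = 6,  u_4 = 4,  u_5 = 9,  u_6 = 2.
Since u_6 = u_1 = 2, the sequence is periodic with period 5.
(1617 - 1) mod 5 = 1, so u_{1617} = u_2 = 3.

3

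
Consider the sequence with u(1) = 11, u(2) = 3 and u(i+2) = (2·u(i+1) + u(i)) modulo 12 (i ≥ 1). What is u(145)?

Listing terms: u(1) = 11,  u(2) = 3,  u(3) = 5,  u(4) = 1,  u(5) = 7,  u(6) = 3,  u(7) = 1,  u(8) = 5,  u(9) = 11,  u(10) = 3.
Since (u(9), u(10)) = (u(1), u(2)) = (11, 3) (two consecutive terms determine the rest), the sequence is periodic with period 8.
(145 - 1) mod 8 = 0, so u(145) = u(1) = 11.

11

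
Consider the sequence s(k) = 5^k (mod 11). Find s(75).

s(1) = 5; s(2) = 3; s(3) = 4; s(4) = 9; s(5) = 1; s(6) = 5.
Since s(6) = s(1) = 5, the sequence is periodic with period 5.
(75 - 1) mod 5 = 4, so s(75) = s(5) = 1.

1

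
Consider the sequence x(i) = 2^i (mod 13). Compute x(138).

12

We have x(1) = 2; x(2) = 4; x(3) = 8; x(4) = 3; x(5) = 6; x(6) = 12; x(7) = 11; x(8) = 9; x(9) = 5; x(10) = 10; x(11) = 7; x(12) = 1; x(13) = 2.
Since x(13) = x(1) = 2, the sequence is periodic with period 12.
(138 - 1) mod 12 = 5, so x(138) = x(6) = 12.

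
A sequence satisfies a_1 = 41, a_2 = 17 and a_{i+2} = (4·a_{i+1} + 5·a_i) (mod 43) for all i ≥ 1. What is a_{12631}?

5

We have a_1 = 41,  a_2 = 17,  a_3 = 15,  a_4 = 16,  a_5 = 10,  a_6 = 34,  a_7 = 14,  a_8 = 11,  a_9 = 28,  a_{10} = 38,  a_{11} = 34,  a_{12} = 25,  a_{13} = 12,  a_{14} = 1,  a_{15} = 21,  a_{16} = 3,  a_{17} = 31,  a_{18} = 10,  a_{19} = 23,  a_{20} = 13,  a_{21} = 38,  a_{22} = 2,  a_{23} = 26,  a_{24} = 28,  a_{25} = 27,  a_{26} = 33,  a_{27} = 9,  a_{28} = 29,  a_{29} = 32,  a_{30} = 15,  a_{31} = 5,  a_{32} = 9,  a_{33} = 18,  a_{34} = 31,  a_{35} = 42,  a_{36} = 22,  a_{37} = 40,  a_{38} = 12,  a_{39} = 33,  a_{40} = 20,  a_{41} = 30,  a_{42} = 5,  a_{43} = 41,  a_{44} = 17.
The sequence repeats with period 42.
So a_{12631} = a_{1 + ((12631-1) mod 42)} = a_{31} = 5.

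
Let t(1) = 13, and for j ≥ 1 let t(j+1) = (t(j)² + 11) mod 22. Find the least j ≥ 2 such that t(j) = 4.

2

Computing terms: t(1) = 13; t(2) = 4; t(3) = 5; t(4) = 14; t(5) = 9; t(6) = 4.
Since t(6) = t(2) = 4, the sequence is eventually periodic: after a pre-period of length 1 it cycles with period 4.
The value 4 first appears (with j ≥ 2) at t(2).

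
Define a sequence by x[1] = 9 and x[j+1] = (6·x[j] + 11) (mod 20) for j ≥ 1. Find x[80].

Computing terms: x[1] = 9,  x[2] = 5,  x[3] = 1,  x[4] = 17,  x[5] = 13,  x[6] = 9.
Since x[6] = x[1] = 9, the sequence is periodic with period 5.
So x[80] = x[1 + ((80-1) mod 5)] = x[5] = 13.

13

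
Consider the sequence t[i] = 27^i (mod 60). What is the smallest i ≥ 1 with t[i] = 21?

4

Listing terms: t[0] = 1,  t[1] = 27,  t[2] = 9,  t[3] = 3,  t[4] = 21,  t[5] = 27.
Since t[5] = t[1] = 27, the sequence is eventually periodic: after a pre-period of length 1 it cycles with period 4.
The value 21 first appears (with i ≥ 1) at t[4].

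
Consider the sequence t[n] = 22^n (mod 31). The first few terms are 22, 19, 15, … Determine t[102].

We have t[1] = 22,  t[2] = 19,  t[3] = 15,  t[4] = 20,  t[5] = 6,  t[6] = 8,  t[7] = 21,  t[8] = 28,  t[9] = 27,  t[10] = 5,  t[11] = 17,  t[12] = 2,  t[13] = 13,  t[14] = 7,  t[15] = 30,  t[16] = 9,  t[17] = 12,  t[18] = 16,  t[19] = 11,  t[20] = 25,  t[21] = 23,  t[22] = 10,  t[23] = 3,  t[24] = 4,  t[25] = 26,  t[26] = 14,  t[27] = 29,  t[28] = 18,  t[29] = 24,  t[30] = 1,  t[31] = 22.
Since t[31] = t[1] = 22, the sequence is periodic with period 30.
(102 - 1) mod 30 = 11, so t[102] = t[12] = 2.

2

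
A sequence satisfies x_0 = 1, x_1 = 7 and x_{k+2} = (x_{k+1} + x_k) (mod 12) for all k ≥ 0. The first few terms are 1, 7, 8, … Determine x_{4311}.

We have x_0 = 1; x_1 = 7; x_2 = 8; x_3 = 3; x_4 = 11; x_5 = 2; x_6 = 1; x_7 = 3; x_8 = 4; x_9 = 7; x_{10} = 11; x_{11} = 6; x_{12} = 5; x_{13} = 11; x_{14} = 4; x_{15} = 3; x_{16} = 7; x_{17} = 10; x_{18} = 5; x_{19} = 3; x_{20} = 8; x_{21} = 11; x_{22} = 7; x_{23} = 6; x_{24} = 1; x_{25} = 7.
Since (x_{24}, x_{25}) = (x_0, x_1) = (1, 7) (two consecutive terms determine the rest), the sequence is periodic with period 24.
So x_{4311} = x_{0 + ((4311-0) mod 24)} = x_{15} = 3.

3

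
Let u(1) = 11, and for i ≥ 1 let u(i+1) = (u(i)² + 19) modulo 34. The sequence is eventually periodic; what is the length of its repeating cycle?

We have u(1) = 11,  u(2) = 4,  u(3) = 1,  u(4) = 20,  u(5) = 11.
Since u(5) = u(1) = 11, the sequence is periodic with period 4.

4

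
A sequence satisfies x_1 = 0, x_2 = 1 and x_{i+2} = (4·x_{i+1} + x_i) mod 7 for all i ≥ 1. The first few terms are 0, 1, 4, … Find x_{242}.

1

Computing terms: x_1 = 0,  x_2 = 1,  x_3 = 4,  x_4 = 3,  x_5 = 2,  x_6 = 4,  x_7 = 4,  x_8 = 6,  x_9 = 0,  x_{10} = 6,  x_{11} = 3,  x_{12} = 4,  x_{13} = 5,  x_{14} = 3,  x_{15} = 3,  x_{16} = 1,  x_{17} = 0,  x_{18} = 1.
The sequence repeats with period 16.
(242 - 1) mod 16 = 1, so x_{242} = x_2 = 1.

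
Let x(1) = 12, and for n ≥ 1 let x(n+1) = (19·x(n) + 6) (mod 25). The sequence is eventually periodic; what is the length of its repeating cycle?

10

Computing terms: x(1) = 12,  x(2) = 9,  x(3) = 2,  x(4) = 19,  x(5) = 17,  x(6) = 4,  x(7) = 7,  x(8) = 14,  x(9) = 22,  x(10) = 24,  x(11) = 12.
Since x(11) = x(1) = 12, the sequence is periodic with period 10.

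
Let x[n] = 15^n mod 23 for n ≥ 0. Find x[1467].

21

Computing terms: x[0] = 1; x[1] = 15; x[2] = 18; x[3] = 17; x[4] = 2; x[5] = 7; x[6] = 13; x[7] = 11; x[8] = 4; x[9] = 14; x[10] = 3; x[11] = 22; x[12] = 8; x[13] = 5; x[14] = 6; x[15] = 21; x[16] = 16; x[17] = 10; x[18] = 12; x[19] = 19; x[20] = 9; x[21] = 20; x[22] = 1.
The sequence repeats with period 22.
So x[1467] = x[0 + ((1467-0) mod 22)] = x[15] = 21.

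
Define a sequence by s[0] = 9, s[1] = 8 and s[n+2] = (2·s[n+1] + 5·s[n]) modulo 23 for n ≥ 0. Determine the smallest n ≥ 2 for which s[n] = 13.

Computing terms: s[0] = 9; s[1] = 8; s[2] = 15; s[3] = 1; s[4] = 8; s[5] = 21; s[6] = 13; s[7] = 16; s[8] = 5; s[9] = 21; s[10] = 21; s[11] = 9; s[12] = 8.
The sequence repeats with period 11.
The value 13 first appears (with n ≥ 2) at s[6].

6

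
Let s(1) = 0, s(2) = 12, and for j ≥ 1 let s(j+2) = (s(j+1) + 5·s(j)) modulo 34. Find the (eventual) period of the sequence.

We have s(1) = 0, s(2) = 12, s(3) = 12, s(4) = 4, s(5) = 30, s(6) = 16, s(7) = 30, s(8) = 8, s(9) = 22, s(10) = 28, s(11) = 2, s(12) = 6, s(13) = 16, s(14) = 12, s(15) = 24, s(16) = 16, s(17) = 0, s(18) = 12.
Since (s(17), s(18)) = (s(1), s(2)) = (0, 12) (two consecutive terms determine the rest), the sequence is periodic with period 16.

16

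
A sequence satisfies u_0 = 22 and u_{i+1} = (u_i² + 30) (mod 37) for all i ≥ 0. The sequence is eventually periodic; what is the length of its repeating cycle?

3

Listing terms: u_0 = 22,  u_1 = 33,  u_2 = 9,  u_3 = 0,  u_4 = 30,  u_5 = 5,  u_6 = 18,  u_7 = 21,  u_8 = 27,  u_9 = 19,  u_{10} = 21.
Since u_{10} = u_7 = 21, the sequence is eventually periodic: after a pre-period of length 7 it cycles with period 3.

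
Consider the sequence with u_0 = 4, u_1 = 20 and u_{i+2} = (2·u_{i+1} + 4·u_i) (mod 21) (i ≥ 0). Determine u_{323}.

u_0 = 4; u_1 = 20; u_2 = 14; u_3 = 3; u_4 = 20; u_5 = 10; u_6 = 16; u_7 = 9; u_8 = 19; u_9 = 11; u_{10} = 14; u_{11} = 9; u_{12} = 11; u_{13} = 16; u_{14} = 13; u_{15} = 6; u_{16} = 1; u_{17} = 5; u_{18} = 14; u_{19} = 6; u_{20} = 5; u_{21} = 13; u_{22} = 4; u_{23} = 18; u_{24} = 10; u_{25} = 8; u_{26} = 14; u_{27} = 18; u_{28} = 8; u_{29} = 4; u_{30} = 19; u_{31} = 12; u_{32} = 16; u_{33} = 17; u_{34} = 14; u_{35} = 12; u_{36} = 17; u_{37} = 19; u_{38} = 1; u_{39} = 15; u_{40} = 13; u_{41} = 2; u_{42} = 14; u_{43} = 15; u_{44} = 2; u_{45} = 1; u_{46} = 10; u_{47} = 3; u_{48} = 4; u_{49} = 20.
The sequence repeats with period 48.
(323 - 0) mod 48 = 35, so u_{323} = u_{35} = 12.

12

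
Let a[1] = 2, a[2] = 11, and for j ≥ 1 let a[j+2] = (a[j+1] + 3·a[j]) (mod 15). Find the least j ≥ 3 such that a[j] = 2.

a[1] = 2, a[2] = 11, a[3] = 2, a[4] = 5, a[5] = 11, a[6] = 11, a[7] = 14, a[8] = 2, a[9] = 14, a[10] = 5, a[11] = 2, a[12] = 2, a[13] = 8, a[14] = 14, a[15] = 8, a[16] = 5, a[17] = 14, a[18] = 14, a[19] = 11, a[20] = 8, a[21] = 11, a[22] = 5, a[23] = 8, a[24] = 8, a[25] = 2, a[26] = 11.
The sequence repeats with period 24.
The value 2 first appears (with j ≥ 3) at a[3].

3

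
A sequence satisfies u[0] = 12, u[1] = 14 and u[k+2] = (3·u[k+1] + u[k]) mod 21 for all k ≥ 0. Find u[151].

u[0] = 12; u[1] = 14; u[2] = 12; u[3] = 8; u[4] = 15; u[5] = 11; u[6] = 6; u[7] = 8; u[8] = 9; u[9] = 14; u[10] = 9; u[11] = 20; u[12] = 6; u[13] = 17; u[14] = 15; u[15] = 20; u[16] = 12; u[17] = 14.
Since (u[16], u[17]) = (u[0], u[1]) = (12, 14) (two consecutive terms determine the rest), the sequence is periodic with period 16.
So u[151] = u[0 + ((151-0) mod 16)] = u[7] = 8.

8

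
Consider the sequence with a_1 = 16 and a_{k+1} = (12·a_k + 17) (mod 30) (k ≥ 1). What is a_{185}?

a_1 = 16; a_2 = 29; a_3 = 5; a_4 = 17; a_5 = 11; a_6 = 29.
Since a_6 = a_2 = 29, the sequence is eventually periodic: after a pre-period of length 1 it cycles with period 4.
For k ≥ 2, a_k depends only on (k - 2) mod 4. (185 - 2) mod 4 = 3, so a_{185} = a_5 = 11.

11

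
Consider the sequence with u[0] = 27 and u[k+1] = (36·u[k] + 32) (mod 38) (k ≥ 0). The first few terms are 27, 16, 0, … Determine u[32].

Listing terms: u[0] = 27; u[1] = 16; u[2] = 0; u[3] = 32; u[4] = 6; u[5] = 20; u[6] = 30; u[7] = 10; u[8] = 12; u[9] = 8; u[10] = 16.
Since u[10] = u[1] = 16, the sequence is eventually periodic: after a pre-period of length 1 it cycles with period 9.
For k ≥ 1, u[k] depends only on (k - 1) mod 9. (32 - 1) mod 9 = 4, so u[32] = u[5] = 20.

20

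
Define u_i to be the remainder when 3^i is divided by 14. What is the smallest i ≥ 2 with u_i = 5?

5

We have u_1 = 3; u_2 = 9; u_3 = 13; u_4 = 11; u_5 = 5; u_6 = 1; u_7 = 3.
Since u_7 = u_1 = 3, the sequence is periodic with period 6.
The value 5 first appears (with i ≥ 2) at u_5.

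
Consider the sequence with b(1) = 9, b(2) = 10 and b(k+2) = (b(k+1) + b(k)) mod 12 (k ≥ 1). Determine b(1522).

Listing terms: b(1) = 9,  b(2) = 10,  b(3) = 7,  b(4) = 5,  b(5) = 0,  b(6) = 5,  b(7) = 5,  b(8) = 10,  b(9) = 3,  b(10) = 1,  b(11) = 4,  b(12) = 5,  b(13) = 9,  b(14) = 2,  b(15) = 11,  b(16) = 1,  b(17) = 0,  b(18) = 1,  b(19) = 1,  b(20) = 2,  b(21) = 3,  b(22) = 5,  b(23) = 8,  b(24) = 1,  b(25) = 9,  b(26) = 10.
Since (b(25), b(26)) = (b(1), b(2)) = (9, 10) (two consecutive terms determine the rest), the sequence is periodic with period 24.
(1522 - 1) mod 24 = 9, so b(1522) = b(10) = 1.

1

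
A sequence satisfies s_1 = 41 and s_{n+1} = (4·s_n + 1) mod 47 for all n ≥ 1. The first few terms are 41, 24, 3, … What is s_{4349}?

24

Computing terms: s_1 = 41; s_2 = 24; s_3 = 3; s_4 = 13; s_5 = 6; s_6 = 25; s_7 = 7; s_8 = 29; s_9 = 23; s_{10} = 46; s_{11} = 44; s_{12} = 36; s_{13} = 4; s_{14} = 17; s_{15} = 22; s_{16} = 42; s_{17} = 28; s_{18} = 19; s_{19} = 30; s_{20} = 27; s_{21} = 15; s_{22} = 14; s_{23} = 10; s_{24} = 41.
The sequence repeats with period 23.
(4349 - 1) mod 23 = 1, so s_{4349} = s_2 = 24.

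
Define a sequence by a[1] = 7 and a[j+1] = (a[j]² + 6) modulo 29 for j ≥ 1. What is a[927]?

15

a[1] = 7,  a[2] = 26,  a[3] = 15,  a[4] = 28,  a[5] = 7.
The sequence repeats with period 4.
(927 - 1) mod 4 = 2, so a[927] = a[3] = 15.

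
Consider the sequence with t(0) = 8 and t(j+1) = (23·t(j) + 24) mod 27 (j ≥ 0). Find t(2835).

t(0) = 8; t(1) = 19; t(2) = 2; t(3) = 16; t(4) = 14; t(5) = 22; t(6) = 17; t(7) = 10; t(8) = 11; t(9) = 7; t(10) = 23; t(11) = 13; t(12) = 26; t(13) = 1; t(14) = 20; t(15) = 25; t(16) = 5; t(17) = 4; t(18) = 8.
Since t(18) = t(0) = 8, the sequence is periodic with period 18.
(2835 - 0) mod 18 = 9, so t(2835) = t(9) = 7.

7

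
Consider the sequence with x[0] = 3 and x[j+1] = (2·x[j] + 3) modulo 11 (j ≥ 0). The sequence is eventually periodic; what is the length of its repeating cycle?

We have x[0] = 3, x[1] = 9, x[2] = 10, x[3] = 1, x[4] = 5, x[5] = 2, x[6] = 7, x[7] = 6, x[8] = 4, x[9] = 0, x[10] = 3.
Since x[10] = x[0] = 3, the sequence is periodic with period 10.

10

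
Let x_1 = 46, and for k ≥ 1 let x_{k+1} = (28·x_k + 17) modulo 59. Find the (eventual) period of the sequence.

x_1 = 46,  x_2 = 7,  x_3 = 36,  x_4 = 22,  x_5 = 43,  x_6 = 41,  x_7 = 44,  x_8 = 10,  x_9 = 2,  x_{10} = 14,  x_{11} = 55,  x_{12} = 23,  x_{13} = 12,  x_{14} = 58,  x_{15} = 48,  x_{16} = 4,  x_{17} = 11,  x_{18} = 30,  x_{19} = 31,  x_{20} = 0,  x_{21} = 17,  x_{22} = 21,  x_{23} = 15,  x_{24} = 24,  x_{25} = 40,  x_{26} = 16,  x_{27} = 52,  x_{28} = 57,  x_{29} = 20,  x_{30} = 46.
Since x_{30} = x_1 = 46, the sequence is periodic with period 29.

29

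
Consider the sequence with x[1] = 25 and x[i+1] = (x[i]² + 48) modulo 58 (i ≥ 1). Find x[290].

53

Listing terms: x[1] = 25, x[2] = 35, x[3] = 55, x[4] = 57, x[5] = 49, x[6] = 13, x[7] = 43, x[8] = 41, x[9] = 47, x[10] = 53, x[11] = 15, x[12] = 41.
Since x[12] = x[8] = 41, the sequence is eventually periodic: after a pre-period of length 7 it cycles with period 4.
For i ≥ 8, x[i] depends only on (i - 8) mod 4. (290 - 8) mod 4 = 2, so x[290] = x[10] = 53.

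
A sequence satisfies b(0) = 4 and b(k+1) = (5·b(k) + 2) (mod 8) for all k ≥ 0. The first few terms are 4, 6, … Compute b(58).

Computing terms: b(0) = 4, b(1) = 6, b(2) = 0, b(3) = 2, b(4) = 4.
Since b(4) = b(0) = 4, the sequence is periodic with period 4.
(58 - 0) mod 4 = 2, so b(58) = b(2) = 0.

0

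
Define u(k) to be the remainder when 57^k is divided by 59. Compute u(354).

5

u(1) = 57, u(2) = 4, u(3) = 51, u(4) = 16, u(5) = 27, u(6) = 5, u(7) = 49, u(8) = 20, u(9) = 19, u(10) = 21, u(11) = 17, u(12) = 25, u(13) = 9, u(14) = 41, u(15) = 36, u(16) = 46, u(17) = 26, u(18) = 7, u(19) = 45, u(20) = 28, u(21) = 3, u(22) = 53, u(23) = 12, u(24) = 35, u(25) = 48, u(26) = 22, u(27) = 15, u(28) = 29, u(29) = 1, u(30) = 57.
Since u(30) = u(1) = 57, the sequence is periodic with period 29.
(354 - 1) mod 29 = 5, so u(354) = u(6) = 5.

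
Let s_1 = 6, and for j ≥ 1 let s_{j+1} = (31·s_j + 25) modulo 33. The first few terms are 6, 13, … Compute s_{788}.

10

We have s_1 = 6; s_2 = 13; s_3 = 32; s_4 = 27; s_5 = 4; s_6 = 17; s_7 = 24; s_8 = 10; s_9 = 5; s_{10} = 15; s_{11} = 28; s_{12} = 2; s_{13} = 21; s_{14} = 16; s_{15} = 26; s_{16} = 6.
The sequence repeats with period 15.
So s_{788} = s_{1 + ((788-1) mod 15)} = s_8 = 10.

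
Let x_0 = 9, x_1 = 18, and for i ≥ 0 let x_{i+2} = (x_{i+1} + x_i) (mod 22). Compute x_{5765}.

7

x_0 = 9; x_1 = 18; x_2 = 5; x_3 = 1; x_4 = 6; x_5 = 7; x_6 = 13; x_7 = 20; x_8 = 11; x_9 = 9; x_{10} = 20; x_{11} = 7; x_{12} = 5; x_{13} = 12; x_{14} = 17; x_{15} = 7; x_{16} = 2; x_{17} = 9; x_{18} = 11; x_{19} = 20; x_{20} = 9; x_{21} = 7; x_{22} = 16; x_{23} = 1; x_{24} = 17; x_{25} = 18; x_{26} = 13; x_{27} = 9; x_{28} = 0; x_{29} = 9; x_{30} = 9; x_{31} = 18.
The sequence repeats with period 30.
So x_{5765} = x_{0 + ((5765-0) mod 30)} = x_5 = 7.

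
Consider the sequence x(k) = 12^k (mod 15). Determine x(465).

x(1) = 12; x(2) = 9; x(3) = 3; x(4) = 6; x(5) = 12.
Since x(5) = x(1) = 12, the sequence is periodic with period 4.
(465 - 1) mod 4 = 0, so x(465) = x(1) = 12.

12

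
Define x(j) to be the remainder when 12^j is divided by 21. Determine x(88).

9

Computing terms: x(1) = 12,  x(2) = 18,  x(3) = 6,  x(4) = 9,  x(5) = 3,  x(6) = 15,  x(7) = 12.
The sequence repeats with period 6.
(88 - 1) mod 6 = 3, so x(88) = x(4) = 9.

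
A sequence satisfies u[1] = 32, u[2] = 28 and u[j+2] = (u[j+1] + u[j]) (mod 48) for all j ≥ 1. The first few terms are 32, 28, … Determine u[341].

u[1] = 32, u[2] = 28, u[3] = 12, u[4] = 40, u[5] = 4, u[6] = 44, u[7] = 0, u[8] = 44, u[9] = 44, u[10] = 40, u[11] = 36, u[12] = 28, u[13] = 16, u[14] = 44, u[15] = 12, u[16] = 8, u[17] = 20, u[18] = 28, u[19] = 0, u[20] = 28, u[21] = 28, u[22] = 8, u[23] = 36, u[24] = 44, u[25] = 32, u[26] = 28.
The sequence repeats with period 24.
(341 - 1) mod 24 = 4, so u[341] = u[5] = 4.

4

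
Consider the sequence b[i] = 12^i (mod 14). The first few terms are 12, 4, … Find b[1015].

We have b[1] = 12; b[2] = 4; b[3] = 6; b[4] = 2; b[5] = 10; b[6] = 8; b[7] = 12.
Since b[7] = b[1] = 12, the sequence is periodic with period 6.
(1015 - 1) mod 6 = 0, so b[1015] = b[1] = 12.

12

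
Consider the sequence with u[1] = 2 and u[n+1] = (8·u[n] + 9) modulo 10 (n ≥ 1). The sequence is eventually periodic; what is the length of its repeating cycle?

Listing terms: u[1] = 2, u[2] = 5, u[3] = 9, u[4] = 1, u[5] = 7, u[6] = 5.
Since u[6] = u[2] = 5, the sequence is eventually periodic: after a pre-period of length 1 it cycles with period 4.

4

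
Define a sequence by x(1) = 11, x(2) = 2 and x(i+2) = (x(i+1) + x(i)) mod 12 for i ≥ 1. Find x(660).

Computing terms: x(1) = 11, x(2) = 2, x(3) = 1, x(4) = 3, x(5) = 4, x(6) = 7, x(7) = 11, x(8) = 6, x(9) = 5, x(10) = 11, x(11) = 4, x(12) = 3, x(13) = 7, x(14) = 10, x(15) = 5, x(16) = 3, x(17) = 8, x(18) = 11, x(19) = 7, x(20) = 6, x(21) = 1, x(22) = 7, x(23) = 8, x(24) = 3, x(25) = 11, x(26) = 2.
The sequence repeats with period 24.
(660 - 1) mod 24 = 11, so x(660) = x(12) = 3.

3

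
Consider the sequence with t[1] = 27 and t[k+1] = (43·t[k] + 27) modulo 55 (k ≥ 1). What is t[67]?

16

Listing terms: t[1] = 27,  t[2] = 33,  t[3] = 16,  t[4] = 0,  t[5] = 27.
Since t[5] = t[1] = 27, the sequence is periodic with period 4.
(67 - 1) mod 4 = 2, so t[67] = t[3] = 16.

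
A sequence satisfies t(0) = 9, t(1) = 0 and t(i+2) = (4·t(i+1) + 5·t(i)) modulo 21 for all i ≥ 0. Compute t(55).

0

We have t(0) = 9,  t(1) = 0,  t(2) = 3,  t(3) = 12,  t(4) = 0,  t(5) = 18,  t(6) = 9,  t(7) = 0.
Since (t(6), t(7)) = (t(0), t(1)) = (9, 0) (two consecutive terms determine the rest), the sequence is periodic with period 6.
So t(55) = t(0 + ((55-0) mod 6)) = t(1) = 0.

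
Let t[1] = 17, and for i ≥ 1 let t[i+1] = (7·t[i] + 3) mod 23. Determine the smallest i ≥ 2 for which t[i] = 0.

t[1] = 17, t[2] = 7, t[3] = 6, t[4] = 22, t[5] = 19, t[6] = 21, t[7] = 12, t[8] = 18, t[9] = 14, t[10] = 9, t[11] = 20, t[12] = 5, t[13] = 15, t[14] = 16, t[15] = 0, t[16] = 3, t[17] = 1, t[18] = 10, t[19] = 4, t[20] = 8, t[21] = 13, t[22] = 2, t[23] = 17.
The sequence repeats with period 22.
The value 0 first appears (with i ≥ 2) at t[15].

15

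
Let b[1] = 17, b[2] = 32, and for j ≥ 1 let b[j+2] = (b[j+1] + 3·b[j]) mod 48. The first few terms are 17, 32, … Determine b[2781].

We have b[1] = 17,  b[2] = 32,  b[3] = 35,  b[4] = 35,  b[5] = 44,  b[6] = 5,  b[7] = 41,  b[8] = 8,  b[9] = 35,  b[10] = 11,  b[11] = 20,  b[12] = 5,  b[13] = 17,  b[14] = 32.
Since (b[13], b[14]) = (b[1], b[2]) = (17, 32) (two consecutive terms determine the rest), the sequence is periodic with period 12.
(2781 - 1) mod 12 = 8, so b[2781] = b[9] = 35.

35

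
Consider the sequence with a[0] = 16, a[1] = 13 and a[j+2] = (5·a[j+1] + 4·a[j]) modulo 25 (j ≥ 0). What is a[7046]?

Computing terms: a[0] = 16,  a[1] = 13,  a[2] = 4,  a[3] = 22,  a[4] = 1,  a[5] = 18,  a[6] = 19,  a[7] = 17,  a[8] = 11,  a[9] = 23,  a[10] = 9,  a[11] = 12,  a[12] = 21,  a[13] = 3,  a[14] = 24,  a[15] = 7,  a[16] = 6,  a[17] = 8,  a[18] = 14,  a[19] = 2,  a[20] = 16,  a[21] = 13.
Since (a[20], a[21]) = (a[0], a[1]) = (16, 13) (two consecutive terms determine the rest), the sequence is periodic with period 20.
(7046 - 0) mod 20 = 6, so a[7046] = a[6] = 19.

19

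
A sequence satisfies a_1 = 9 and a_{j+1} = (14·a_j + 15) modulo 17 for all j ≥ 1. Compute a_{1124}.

a_1 = 9; a_2 = 5; a_3 = 0; a_4 = 15; a_5 = 4; a_6 = 3; a_7 = 6; a_8 = 14; a_9 = 7; a_{10} = 11; a_{11} = 16; a_{12} = 1; a_{13} = 12; a_{14} = 13; a_{15} = 10; a_{16} = 2; a_{17} = 9.
Since a_{17} = a_1 = 9, the sequence is periodic with period 16.
So a_{1124} = a_{1 + ((1124-1) mod 16)} = a_4 = 15.

15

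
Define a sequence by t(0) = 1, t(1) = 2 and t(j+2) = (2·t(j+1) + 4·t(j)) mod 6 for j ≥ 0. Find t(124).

2

We have t(0) = 1, t(1) = 2, t(2) = 2, t(3) = 0, t(4) = 2, t(5) = 4, t(6) = 4, t(7) = 0, t(8) = 4, t(9) = 2, t(10) = 2.
Since (t(9), t(10)) = (t(1), t(2)) = (2, 2) (two consecutive terms determine the rest), the sequence is eventually periodic: after a pre-period of length 1 it cycles with period 8.
For j ≥ 1, t(j) depends only on (j - 1) mod 8. (124 - 1) mod 8 = 3, so t(124) = t(4) = 2.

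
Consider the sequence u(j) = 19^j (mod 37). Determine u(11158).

We have u(0) = 1,  u(1) = 19,  u(2) = 28,  u(3) = 14,  u(4) = 7,  u(5) = 22,  u(6) = 11,  u(7) = 24,  u(8) = 12,  u(9) = 6,  u(10) = 3,  u(11) = 20,  u(12) = 10,  u(13) = 5,  u(14) = 21,  u(15) = 29,  u(16) = 33,  u(17) = 35,  u(18) = 36,  u(19) = 18,  u(20) = 9,  u(21) = 23,  u(22) = 30,  u(23) = 15,  u(24) = 26,  u(25) = 13,  u(26) = 25,  u(27) = 31,  u(28) = 34,  u(29) = 17,  u(30) = 27,  u(31) = 32,  u(32) = 16,  u(33) = 8,  u(34) = 4,  u(35) = 2,  u(36) = 1.
Since u(36) = u(0) = 1, the sequence is periodic with period 36.
So u(11158) = u(0 + ((11158-0) mod 36)) = u(34) = 4.

4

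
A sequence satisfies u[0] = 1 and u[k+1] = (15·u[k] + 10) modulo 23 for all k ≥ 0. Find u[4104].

13

We have u[0] = 1, u[1] = 2, u[2] = 17, u[3] = 12, u[4] = 6, u[5] = 8, u[6] = 15, u[7] = 5, u[8] = 16, u[9] = 20, u[10] = 11, u[11] = 14, u[12] = 13, u[13] = 21, u[14] = 3, u[15] = 9, u[16] = 7, u[17] = 0, u[18] = 10, u[19] = 22, u[20] = 18, u[21] = 4, u[22] = 1.
The sequence repeats with period 22.
(4104 - 0) mod 22 = 12, so u[4104] = u[12] = 13.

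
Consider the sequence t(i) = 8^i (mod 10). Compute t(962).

Computing terms: t(0) = 1, t(1) = 8, t(2) = 4, t(3) = 2, t(4) = 6, t(5) = 8.
Since t(5) = t(1) = 8, the sequence is eventually periodic: after a pre-period of length 1 it cycles with period 4.
For i ≥ 1, t(i) depends only on (i - 1) mod 4. (962 - 1) mod 4 = 1, so t(962) = t(2) = 4.

4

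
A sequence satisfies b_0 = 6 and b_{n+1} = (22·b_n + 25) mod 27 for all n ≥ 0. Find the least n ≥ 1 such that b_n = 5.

11

b_0 = 6,  b_1 = 22,  b_2 = 23,  b_3 = 18,  b_4 = 16,  b_5 = 26,  b_6 = 3,  b_7 = 10,  b_8 = 2,  b_9 = 15,  b_{10} = 4,  b_{11} = 5,  b_{12} = 0,  b_{13} = 25,  b_{14} = 8,  b_{15} = 12,  b_{16} = 19,  b_{17} = 11,  b_{18} = 24,  b_{19} = 13,  b_{20} = 14,  b_{21} = 9,  b_{22} = 7,  b_{23} = 17,  b_{24} = 21,  b_{25} = 1,  b_{26} = 20,  b_{27} = 6.
Since b_{27} = b_0 = 6, the sequence is periodic with period 27.
The value 5 first appears (with n ≥ 1) at b_{11}.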